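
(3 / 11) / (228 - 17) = 0.00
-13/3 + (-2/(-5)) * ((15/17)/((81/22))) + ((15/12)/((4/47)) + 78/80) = 419527/36720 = 11.43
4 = 4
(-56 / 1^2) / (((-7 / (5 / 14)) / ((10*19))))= 3800 / 7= 542.86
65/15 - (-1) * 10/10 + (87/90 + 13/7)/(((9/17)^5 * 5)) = 1172649601/62001450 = 18.91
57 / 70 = 0.81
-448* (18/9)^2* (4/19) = -7168/19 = -377.26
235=235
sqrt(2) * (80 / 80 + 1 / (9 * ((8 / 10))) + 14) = 545 * sqrt(2) / 36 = 21.41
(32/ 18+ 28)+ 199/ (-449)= 118541/ 4041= 29.33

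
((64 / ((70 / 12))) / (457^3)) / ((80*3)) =8 / 16702698775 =0.00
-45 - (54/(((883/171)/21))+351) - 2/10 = -2718793/4415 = -615.81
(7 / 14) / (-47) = -1 / 94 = -0.01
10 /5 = 2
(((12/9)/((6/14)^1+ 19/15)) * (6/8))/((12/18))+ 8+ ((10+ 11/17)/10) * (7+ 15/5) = 118207/6052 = 19.53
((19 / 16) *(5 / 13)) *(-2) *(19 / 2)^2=-34295 / 416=-82.44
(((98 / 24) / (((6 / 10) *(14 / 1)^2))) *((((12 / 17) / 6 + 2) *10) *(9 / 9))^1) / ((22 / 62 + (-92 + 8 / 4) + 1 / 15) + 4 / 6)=-11625 / 1405696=-0.01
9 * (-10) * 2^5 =-2880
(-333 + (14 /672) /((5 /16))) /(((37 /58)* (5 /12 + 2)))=-39952 /185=-215.96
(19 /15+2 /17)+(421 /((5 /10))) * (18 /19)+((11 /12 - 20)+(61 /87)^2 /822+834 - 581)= 20759036474939 /20096149140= 1032.99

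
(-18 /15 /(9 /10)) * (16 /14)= -32 /21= -1.52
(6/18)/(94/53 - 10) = -53/1308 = -0.04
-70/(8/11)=-385/4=-96.25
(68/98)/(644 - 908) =-17/6468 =-0.00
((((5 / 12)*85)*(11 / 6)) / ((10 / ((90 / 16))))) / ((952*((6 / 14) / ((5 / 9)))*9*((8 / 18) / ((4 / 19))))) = 1375 / 525312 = 0.00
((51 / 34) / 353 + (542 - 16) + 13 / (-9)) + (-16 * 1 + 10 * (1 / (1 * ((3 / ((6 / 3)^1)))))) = 3273749 / 6354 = 515.23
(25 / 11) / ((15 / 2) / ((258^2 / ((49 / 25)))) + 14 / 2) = 0.32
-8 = -8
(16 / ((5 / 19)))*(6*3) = 5472 / 5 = 1094.40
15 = 15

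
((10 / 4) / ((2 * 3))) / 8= 5 / 96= 0.05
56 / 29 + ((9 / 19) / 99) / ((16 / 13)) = 1.93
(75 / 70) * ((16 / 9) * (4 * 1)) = 160 / 21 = 7.62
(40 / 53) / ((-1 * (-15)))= 8 / 159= 0.05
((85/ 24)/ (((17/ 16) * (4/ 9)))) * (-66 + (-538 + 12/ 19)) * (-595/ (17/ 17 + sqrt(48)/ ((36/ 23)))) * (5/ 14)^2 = -1233275625/ 66766 + 3151704375 * sqrt(3)/ 66766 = 63290.24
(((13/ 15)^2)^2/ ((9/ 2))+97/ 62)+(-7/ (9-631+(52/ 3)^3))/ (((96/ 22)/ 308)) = 357012060107/ 225651015000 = 1.58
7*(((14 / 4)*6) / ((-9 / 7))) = -343 / 3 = -114.33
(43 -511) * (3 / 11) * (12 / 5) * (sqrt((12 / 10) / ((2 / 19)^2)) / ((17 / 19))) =-3041064 * sqrt(30) / 4675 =-3562.91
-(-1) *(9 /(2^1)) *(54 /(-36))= -27 /4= -6.75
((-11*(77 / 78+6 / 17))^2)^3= 10261705.18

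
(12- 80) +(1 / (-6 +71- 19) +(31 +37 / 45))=-74843 / 2070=-36.16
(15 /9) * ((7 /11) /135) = 7 /891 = 0.01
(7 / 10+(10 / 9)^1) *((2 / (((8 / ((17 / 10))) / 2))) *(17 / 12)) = 47107 / 21600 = 2.18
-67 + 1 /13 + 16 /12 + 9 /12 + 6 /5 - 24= -68359 /780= -87.64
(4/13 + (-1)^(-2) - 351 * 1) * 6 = -27276/13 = -2098.15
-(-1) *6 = 6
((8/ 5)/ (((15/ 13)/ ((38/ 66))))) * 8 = 15808/ 2475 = 6.39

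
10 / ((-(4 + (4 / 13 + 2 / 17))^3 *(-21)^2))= -53969305 / 206264818116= -0.00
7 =7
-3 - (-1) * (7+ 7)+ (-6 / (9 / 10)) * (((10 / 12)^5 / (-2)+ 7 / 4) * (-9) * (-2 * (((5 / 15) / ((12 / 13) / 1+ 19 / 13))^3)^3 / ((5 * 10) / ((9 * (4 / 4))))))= 11.00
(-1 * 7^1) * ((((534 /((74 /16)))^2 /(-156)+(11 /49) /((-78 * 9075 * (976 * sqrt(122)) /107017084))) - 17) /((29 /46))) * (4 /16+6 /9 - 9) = -28475741077 /3096678 - 59688778601 * sqrt(122) /2333165234400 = -9195.86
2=2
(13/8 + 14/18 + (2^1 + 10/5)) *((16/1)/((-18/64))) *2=-59008/81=-728.49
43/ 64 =0.67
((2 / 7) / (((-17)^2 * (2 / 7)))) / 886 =1 / 256054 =0.00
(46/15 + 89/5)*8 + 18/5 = 2558/15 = 170.53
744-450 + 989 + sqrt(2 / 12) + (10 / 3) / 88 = sqrt(6) / 6 + 169361 / 132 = 1283.45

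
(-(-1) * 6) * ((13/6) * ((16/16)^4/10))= 13/10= 1.30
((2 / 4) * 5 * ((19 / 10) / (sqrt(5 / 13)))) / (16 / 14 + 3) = 133 * sqrt(65) / 580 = 1.85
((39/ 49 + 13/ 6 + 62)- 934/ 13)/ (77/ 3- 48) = 0.31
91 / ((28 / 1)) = 13 / 4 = 3.25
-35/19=-1.84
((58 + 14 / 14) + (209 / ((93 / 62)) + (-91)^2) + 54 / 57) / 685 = 483376 / 39045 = 12.38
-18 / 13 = -1.38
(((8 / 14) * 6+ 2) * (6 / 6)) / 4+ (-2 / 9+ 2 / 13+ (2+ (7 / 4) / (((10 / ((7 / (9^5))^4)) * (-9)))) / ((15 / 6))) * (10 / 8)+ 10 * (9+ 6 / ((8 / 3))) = 91423699025634655473382403 / 796570240877409975041520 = 114.77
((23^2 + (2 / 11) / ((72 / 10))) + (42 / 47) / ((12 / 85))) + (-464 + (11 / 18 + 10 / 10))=75447 / 1034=72.97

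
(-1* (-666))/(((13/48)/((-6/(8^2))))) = -2997/13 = -230.54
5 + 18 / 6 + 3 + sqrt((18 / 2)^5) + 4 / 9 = 254.44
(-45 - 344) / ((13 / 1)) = -389 / 13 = -29.92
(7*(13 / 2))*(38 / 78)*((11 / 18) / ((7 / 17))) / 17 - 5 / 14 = 1193 / 756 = 1.58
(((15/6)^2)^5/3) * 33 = 107421875/1024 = 104904.17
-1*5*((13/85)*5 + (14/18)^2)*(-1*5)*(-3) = -47150/459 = -102.72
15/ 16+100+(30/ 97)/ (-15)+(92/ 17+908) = 26762047/ 26384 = 1014.33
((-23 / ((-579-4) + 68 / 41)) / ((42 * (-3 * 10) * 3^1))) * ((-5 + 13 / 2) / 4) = -943 / 240256800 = -0.00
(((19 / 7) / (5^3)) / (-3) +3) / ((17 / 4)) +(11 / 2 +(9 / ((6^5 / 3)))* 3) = 8874443 / 1428000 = 6.21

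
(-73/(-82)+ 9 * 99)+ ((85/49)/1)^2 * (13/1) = 183298985/196882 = 931.01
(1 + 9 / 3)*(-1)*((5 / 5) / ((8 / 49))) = -49 / 2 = -24.50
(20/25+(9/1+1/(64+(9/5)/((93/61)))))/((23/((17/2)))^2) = 71646279/53444870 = 1.34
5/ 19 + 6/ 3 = 2.26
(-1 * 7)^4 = 2401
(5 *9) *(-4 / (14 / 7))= -90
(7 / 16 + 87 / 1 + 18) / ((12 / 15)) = 8435 / 64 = 131.80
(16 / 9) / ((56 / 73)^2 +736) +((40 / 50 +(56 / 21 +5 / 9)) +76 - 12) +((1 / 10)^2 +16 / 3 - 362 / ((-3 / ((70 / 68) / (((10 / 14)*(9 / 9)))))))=92813979799 / 375354900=247.27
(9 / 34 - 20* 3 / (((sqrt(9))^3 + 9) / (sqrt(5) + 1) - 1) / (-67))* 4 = 432* sqrt(5) / 4087 + 81726 / 69479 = 1.41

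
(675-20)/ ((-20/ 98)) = -6419/ 2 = -3209.50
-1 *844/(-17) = 844/17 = 49.65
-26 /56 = -13 /28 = -0.46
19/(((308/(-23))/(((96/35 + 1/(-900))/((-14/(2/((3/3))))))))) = 7548301/13582800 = 0.56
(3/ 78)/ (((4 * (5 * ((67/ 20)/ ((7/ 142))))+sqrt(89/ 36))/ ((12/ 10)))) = 7192584/ 211807615175 - 882 * sqrt(89)/ 211807615175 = 0.00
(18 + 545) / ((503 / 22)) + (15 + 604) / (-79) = 667137 / 39737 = 16.79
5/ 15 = 1/ 3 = 0.33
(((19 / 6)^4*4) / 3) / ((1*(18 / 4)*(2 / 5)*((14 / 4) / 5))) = 3258025 / 30618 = 106.41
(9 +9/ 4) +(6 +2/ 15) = 17.38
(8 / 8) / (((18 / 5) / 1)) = 5 / 18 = 0.28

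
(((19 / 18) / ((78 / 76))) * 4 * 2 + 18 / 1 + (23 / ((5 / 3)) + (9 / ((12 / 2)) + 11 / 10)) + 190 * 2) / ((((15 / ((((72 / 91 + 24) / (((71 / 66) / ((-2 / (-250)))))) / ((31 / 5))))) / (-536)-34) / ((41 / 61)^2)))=-11056262212661248 / 2023386836973255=-5.46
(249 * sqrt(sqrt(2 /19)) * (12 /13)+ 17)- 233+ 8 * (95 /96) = -2497 /12+ 2988 * 19^(3 /4) * 2^(1 /4) /247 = -77.16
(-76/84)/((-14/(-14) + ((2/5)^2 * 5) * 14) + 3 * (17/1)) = -95/6636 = -0.01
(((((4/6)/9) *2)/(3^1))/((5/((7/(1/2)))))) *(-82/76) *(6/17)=-2296/43605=-0.05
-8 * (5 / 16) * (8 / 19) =-20 / 19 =-1.05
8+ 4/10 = 42/5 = 8.40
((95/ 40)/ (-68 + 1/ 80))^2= 36100/ 29582721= 0.00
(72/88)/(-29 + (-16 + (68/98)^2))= -21609/1175779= -0.02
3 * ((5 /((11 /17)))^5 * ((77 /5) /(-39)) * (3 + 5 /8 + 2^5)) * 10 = -8851920984375 /761332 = -11626886.80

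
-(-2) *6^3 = 432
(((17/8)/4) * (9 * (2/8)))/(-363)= -51/15488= -0.00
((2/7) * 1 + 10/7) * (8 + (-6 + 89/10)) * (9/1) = 5886/35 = 168.17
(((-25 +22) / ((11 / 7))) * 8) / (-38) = 84 / 209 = 0.40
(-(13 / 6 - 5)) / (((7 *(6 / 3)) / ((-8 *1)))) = -1.62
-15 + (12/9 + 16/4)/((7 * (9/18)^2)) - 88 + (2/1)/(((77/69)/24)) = -1879/33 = -56.94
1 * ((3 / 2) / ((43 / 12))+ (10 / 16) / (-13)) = 1657 / 4472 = 0.37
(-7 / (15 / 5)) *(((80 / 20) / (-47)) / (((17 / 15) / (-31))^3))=-938416500 / 230911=-4063.97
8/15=0.53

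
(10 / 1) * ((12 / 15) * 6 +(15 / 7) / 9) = 1058 / 21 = 50.38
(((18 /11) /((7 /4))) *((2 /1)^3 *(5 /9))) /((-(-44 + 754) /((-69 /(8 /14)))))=552 /781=0.71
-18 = -18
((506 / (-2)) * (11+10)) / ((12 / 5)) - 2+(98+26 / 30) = -127013 / 60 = -2116.88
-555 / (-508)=555 / 508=1.09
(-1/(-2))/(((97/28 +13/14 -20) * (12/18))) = -21/437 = -0.05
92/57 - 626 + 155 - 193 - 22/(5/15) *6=-60328/57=-1058.39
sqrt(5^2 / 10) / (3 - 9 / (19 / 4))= 19 * sqrt(10) / 42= 1.43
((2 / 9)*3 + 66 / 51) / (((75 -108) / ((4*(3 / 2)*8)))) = -1600 / 561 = -2.85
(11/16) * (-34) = -187/8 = -23.38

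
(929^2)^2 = 744839767681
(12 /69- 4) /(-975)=88 /22425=0.00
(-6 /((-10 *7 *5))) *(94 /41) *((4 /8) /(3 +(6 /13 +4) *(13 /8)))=564 /294175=0.00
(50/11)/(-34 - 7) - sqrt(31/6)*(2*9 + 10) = -14*sqrt(186)/3 - 50/451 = -63.76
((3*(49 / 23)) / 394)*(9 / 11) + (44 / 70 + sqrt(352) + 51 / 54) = 24904588 / 15699915 + 4*sqrt(22) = 20.35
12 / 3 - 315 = -311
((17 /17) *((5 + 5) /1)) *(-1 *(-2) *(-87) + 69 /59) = -101970 /59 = -1728.31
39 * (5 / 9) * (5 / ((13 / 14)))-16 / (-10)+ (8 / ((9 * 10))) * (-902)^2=3259738 / 45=72438.62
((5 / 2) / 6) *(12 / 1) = 5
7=7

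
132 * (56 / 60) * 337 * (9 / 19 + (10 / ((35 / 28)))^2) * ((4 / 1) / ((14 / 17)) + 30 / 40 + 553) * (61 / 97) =1733057679430 / 1843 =940346000.78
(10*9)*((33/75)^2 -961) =-10809072/125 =-86472.58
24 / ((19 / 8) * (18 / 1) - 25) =96 / 71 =1.35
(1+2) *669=2007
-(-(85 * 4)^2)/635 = 23120/127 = 182.05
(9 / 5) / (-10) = -0.18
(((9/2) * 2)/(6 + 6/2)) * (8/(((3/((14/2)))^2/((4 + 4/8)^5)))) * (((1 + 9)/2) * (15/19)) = 24111675/76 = 317258.88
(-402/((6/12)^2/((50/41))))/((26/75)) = -3015000/533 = -5656.66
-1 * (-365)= 365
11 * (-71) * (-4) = 3124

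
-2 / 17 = -0.12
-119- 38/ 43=-5155/ 43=-119.88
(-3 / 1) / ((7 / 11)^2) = -363 / 49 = -7.41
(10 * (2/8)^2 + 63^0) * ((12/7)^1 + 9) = 975/56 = 17.41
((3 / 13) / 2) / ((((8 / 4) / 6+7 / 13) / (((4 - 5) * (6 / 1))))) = -27 / 34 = -0.79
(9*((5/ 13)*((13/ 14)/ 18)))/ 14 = 0.01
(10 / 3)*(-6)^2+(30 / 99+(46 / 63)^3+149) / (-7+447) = 120.34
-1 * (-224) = 224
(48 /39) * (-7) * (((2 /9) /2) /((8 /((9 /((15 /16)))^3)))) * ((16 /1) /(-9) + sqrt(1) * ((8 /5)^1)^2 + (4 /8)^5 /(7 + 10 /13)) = -1024588544 /12309375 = -83.24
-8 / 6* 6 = -8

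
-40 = -40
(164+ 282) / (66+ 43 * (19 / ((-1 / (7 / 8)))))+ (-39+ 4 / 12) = -39.35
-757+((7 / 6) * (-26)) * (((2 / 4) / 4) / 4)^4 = -2381316187 / 3145728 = -757.00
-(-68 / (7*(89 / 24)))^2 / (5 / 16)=-42614784 / 1940645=-21.96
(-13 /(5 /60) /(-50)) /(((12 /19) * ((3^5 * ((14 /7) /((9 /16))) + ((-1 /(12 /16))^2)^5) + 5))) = 767637 /137795150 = 0.01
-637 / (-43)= 14.81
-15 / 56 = -0.27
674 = 674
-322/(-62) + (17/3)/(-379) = 182530/35247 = 5.18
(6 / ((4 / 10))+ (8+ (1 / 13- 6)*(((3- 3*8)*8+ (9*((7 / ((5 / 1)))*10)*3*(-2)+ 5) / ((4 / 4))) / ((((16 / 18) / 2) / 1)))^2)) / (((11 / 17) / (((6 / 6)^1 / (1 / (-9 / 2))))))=805930892469 / 4576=176121261.47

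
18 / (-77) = -18 / 77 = -0.23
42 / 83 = 0.51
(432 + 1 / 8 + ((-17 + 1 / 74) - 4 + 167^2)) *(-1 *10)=-41884205 / 148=-283001.39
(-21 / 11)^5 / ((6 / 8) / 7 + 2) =-114354828 / 9502009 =-12.03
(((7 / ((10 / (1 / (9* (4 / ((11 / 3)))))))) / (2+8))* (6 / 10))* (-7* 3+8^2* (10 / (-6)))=-29491 / 54000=-0.55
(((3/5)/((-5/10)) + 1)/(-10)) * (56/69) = 28/1725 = 0.02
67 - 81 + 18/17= -220/17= -12.94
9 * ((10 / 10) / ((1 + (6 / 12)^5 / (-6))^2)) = 331776 / 36481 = 9.09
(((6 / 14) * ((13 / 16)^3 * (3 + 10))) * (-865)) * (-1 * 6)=222347385 / 14336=15509.72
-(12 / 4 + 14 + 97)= -114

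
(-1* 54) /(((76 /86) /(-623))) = 723303 /19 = 38068.58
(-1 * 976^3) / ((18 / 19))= -981364963.56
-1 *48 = -48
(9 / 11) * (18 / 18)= 0.82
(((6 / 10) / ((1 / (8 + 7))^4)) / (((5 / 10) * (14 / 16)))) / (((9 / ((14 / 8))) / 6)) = 81000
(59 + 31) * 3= 270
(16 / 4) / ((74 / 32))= 64 / 37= 1.73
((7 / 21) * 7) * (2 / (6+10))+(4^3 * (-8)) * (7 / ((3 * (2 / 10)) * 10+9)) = -28637 / 120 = -238.64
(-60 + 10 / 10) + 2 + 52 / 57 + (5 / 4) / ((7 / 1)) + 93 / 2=-15017 / 1596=-9.41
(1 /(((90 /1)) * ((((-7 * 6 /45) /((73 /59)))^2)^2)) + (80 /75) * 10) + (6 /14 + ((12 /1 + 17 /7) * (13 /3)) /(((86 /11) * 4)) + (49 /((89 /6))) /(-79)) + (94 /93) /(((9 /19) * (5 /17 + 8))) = 9431455806823183651867 /706777069911039713376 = 13.34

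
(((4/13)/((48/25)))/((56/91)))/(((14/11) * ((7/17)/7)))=4675/1344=3.48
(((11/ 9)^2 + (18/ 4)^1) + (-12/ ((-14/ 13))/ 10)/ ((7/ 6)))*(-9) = -275803/ 4410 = -62.54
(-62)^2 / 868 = 31 / 7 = 4.43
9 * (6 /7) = 54 /7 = 7.71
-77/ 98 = -11/ 14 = -0.79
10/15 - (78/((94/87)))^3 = -117185010725/311469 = -376233.30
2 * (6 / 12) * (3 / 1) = 3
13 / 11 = 1.18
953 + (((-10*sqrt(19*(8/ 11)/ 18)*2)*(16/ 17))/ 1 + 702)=1655 - 640*sqrt(209)/ 561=1638.51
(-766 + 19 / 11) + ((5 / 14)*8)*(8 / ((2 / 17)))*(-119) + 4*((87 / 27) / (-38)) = -44926955 / 1881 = -23884.61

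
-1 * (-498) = 498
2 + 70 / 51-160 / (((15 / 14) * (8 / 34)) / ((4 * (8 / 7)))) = -147796 / 51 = -2897.96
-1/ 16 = -0.06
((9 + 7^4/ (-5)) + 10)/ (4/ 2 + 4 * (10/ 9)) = -10377/ 145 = -71.57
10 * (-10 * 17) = -1700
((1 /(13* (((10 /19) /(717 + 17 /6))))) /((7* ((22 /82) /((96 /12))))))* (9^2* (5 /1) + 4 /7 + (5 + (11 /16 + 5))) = 22408057303 /120120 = 186547.26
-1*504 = -504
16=16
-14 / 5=-2.80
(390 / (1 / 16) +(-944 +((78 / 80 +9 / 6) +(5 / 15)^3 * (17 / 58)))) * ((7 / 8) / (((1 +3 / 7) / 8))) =8131480273 / 313200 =25962.58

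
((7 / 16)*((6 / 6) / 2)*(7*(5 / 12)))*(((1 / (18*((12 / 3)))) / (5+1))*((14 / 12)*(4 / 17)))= 1715 / 4230144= 0.00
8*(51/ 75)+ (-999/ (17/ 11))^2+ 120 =3019859329/ 7225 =417973.61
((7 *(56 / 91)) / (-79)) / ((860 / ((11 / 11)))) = -14 / 220805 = -0.00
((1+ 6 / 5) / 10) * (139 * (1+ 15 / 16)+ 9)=48983 / 800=61.23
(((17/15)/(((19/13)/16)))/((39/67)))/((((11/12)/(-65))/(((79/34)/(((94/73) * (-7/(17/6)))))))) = 683135752/618849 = 1103.88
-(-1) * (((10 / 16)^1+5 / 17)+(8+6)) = 14.92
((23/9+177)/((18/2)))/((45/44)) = 71104/3645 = 19.51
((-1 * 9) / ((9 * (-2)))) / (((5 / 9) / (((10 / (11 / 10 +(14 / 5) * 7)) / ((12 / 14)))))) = 35 / 69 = 0.51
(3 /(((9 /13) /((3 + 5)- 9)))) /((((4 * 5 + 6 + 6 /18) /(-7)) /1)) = 91 /79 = 1.15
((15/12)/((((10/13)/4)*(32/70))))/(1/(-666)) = -151515/16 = -9469.69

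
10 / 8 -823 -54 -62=-937.75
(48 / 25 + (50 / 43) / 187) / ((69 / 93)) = 12003758 / 4623575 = 2.60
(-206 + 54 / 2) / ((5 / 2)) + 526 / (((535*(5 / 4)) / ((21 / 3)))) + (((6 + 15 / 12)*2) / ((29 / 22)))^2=146873 / 2675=54.91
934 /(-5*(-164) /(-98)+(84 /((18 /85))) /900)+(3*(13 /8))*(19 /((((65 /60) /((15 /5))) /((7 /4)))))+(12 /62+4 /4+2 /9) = 77818061341 /234067608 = 332.46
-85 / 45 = -17 / 9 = -1.89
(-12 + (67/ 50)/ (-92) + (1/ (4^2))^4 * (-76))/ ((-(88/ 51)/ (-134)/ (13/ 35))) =-5028356852961/ 14508032000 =-346.59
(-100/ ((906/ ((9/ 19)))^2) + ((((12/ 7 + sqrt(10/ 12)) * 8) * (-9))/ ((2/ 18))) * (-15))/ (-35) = -192016523493/ 403326889 - 324 * sqrt(30)/ 7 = -729.60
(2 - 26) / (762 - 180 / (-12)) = -8 / 259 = -0.03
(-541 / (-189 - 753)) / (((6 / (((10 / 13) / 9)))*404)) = 2705 / 133579368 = 0.00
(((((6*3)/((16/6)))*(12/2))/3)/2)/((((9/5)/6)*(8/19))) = 855/16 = 53.44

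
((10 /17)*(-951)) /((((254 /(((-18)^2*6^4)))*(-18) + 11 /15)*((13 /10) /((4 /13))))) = -22184928000 /121048109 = -183.27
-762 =-762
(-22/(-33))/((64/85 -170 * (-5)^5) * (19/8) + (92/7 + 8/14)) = 0.00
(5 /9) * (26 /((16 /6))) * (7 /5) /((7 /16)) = 52 /3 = 17.33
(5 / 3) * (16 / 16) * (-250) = -1250 / 3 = -416.67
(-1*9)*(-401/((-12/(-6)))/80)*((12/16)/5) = 10827/3200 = 3.38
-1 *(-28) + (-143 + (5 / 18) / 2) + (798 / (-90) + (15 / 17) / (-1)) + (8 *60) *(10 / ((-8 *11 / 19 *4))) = -12915377 / 33660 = -383.70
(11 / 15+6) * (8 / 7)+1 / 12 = 1089 / 140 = 7.78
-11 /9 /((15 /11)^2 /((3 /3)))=-1331 /2025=-0.66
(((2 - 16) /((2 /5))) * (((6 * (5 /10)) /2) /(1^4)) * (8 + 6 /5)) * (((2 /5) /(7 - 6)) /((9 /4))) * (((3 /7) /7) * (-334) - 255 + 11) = 2384272 /105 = 22707.35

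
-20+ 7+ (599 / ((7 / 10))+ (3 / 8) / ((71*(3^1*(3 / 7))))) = 10051945 / 11928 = 842.72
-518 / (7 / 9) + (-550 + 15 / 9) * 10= -18448 / 3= -6149.33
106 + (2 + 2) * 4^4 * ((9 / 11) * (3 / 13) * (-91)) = -192370 / 11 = -17488.18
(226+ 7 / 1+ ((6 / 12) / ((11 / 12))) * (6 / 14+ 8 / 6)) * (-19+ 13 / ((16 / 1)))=-5242365 / 1232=-4255.17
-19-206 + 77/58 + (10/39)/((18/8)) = -4551203/20358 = -223.56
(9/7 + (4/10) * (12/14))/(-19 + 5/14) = -38/435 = -0.09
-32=-32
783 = 783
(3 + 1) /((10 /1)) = 2 /5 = 0.40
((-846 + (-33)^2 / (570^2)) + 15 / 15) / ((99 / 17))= -518574443 / 3573900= -145.10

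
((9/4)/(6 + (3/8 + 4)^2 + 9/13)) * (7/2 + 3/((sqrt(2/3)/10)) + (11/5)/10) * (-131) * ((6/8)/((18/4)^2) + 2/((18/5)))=-2179840 * sqrt(6)/21493 - 13515008/537325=-273.58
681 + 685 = 1366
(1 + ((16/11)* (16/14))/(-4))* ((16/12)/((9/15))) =100/77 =1.30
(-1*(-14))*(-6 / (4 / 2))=-42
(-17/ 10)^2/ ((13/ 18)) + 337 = 221651/ 650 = 341.00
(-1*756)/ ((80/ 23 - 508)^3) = 85169/ 14467697008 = 0.00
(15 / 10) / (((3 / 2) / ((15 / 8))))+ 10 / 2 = 6.88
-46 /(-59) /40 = 23 /1180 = 0.02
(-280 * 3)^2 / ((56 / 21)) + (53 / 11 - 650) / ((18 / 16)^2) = 235304392 / 891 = 264090.23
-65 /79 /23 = -65 /1817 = -0.04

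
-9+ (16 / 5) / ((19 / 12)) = -663 / 95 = -6.98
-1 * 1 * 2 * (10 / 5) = -4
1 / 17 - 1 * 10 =-169 / 17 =-9.94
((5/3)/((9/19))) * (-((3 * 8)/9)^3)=-48640/729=-66.72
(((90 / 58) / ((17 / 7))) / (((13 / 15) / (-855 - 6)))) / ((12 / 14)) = -740.56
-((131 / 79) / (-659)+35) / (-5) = 7.00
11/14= 0.79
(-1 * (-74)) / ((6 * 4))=37 / 12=3.08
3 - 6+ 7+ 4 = 8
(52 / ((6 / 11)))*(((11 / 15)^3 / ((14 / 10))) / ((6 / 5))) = 190333 / 8505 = 22.38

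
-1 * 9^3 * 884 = -644436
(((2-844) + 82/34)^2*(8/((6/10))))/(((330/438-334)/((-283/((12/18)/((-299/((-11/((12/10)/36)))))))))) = 2516755412185378/232006599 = 10847775.12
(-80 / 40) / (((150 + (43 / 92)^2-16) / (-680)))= 135424 / 13365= 10.13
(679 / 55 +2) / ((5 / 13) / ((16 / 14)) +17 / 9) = 738504 / 114565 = 6.45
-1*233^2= -54289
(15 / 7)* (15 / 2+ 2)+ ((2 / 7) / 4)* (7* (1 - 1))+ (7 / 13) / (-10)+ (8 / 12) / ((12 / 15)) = 57703 / 2730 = 21.14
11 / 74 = 0.15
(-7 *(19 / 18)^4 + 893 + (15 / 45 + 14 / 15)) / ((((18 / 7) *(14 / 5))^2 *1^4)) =17.08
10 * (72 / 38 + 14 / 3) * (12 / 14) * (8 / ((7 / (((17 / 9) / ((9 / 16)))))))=215.84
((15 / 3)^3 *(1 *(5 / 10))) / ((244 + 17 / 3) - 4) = 375 / 1474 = 0.25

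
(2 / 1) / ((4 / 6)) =3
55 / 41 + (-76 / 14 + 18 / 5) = -699 / 1435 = -0.49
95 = 95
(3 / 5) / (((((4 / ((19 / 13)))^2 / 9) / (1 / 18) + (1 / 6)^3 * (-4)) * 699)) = 19494 / 339796715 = 0.00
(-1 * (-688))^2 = 473344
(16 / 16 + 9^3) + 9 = 739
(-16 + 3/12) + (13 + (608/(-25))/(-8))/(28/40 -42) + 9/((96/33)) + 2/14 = -852549/66080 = -12.90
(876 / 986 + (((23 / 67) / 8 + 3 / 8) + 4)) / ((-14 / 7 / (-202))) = 17702674 / 33031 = 535.94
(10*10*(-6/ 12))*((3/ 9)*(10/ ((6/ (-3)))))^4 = -31250/ 81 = -385.80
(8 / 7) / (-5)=-8 / 35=-0.23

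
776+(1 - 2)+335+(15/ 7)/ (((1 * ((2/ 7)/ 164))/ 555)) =683760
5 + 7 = 12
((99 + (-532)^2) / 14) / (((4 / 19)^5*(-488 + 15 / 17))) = -11917689812009 / 118716416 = -100387.88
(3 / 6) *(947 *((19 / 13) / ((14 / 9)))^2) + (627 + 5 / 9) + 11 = 629948299 / 596232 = 1056.55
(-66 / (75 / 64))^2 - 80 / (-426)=422289832 / 133125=3172.13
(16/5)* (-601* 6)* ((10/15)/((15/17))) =-653888/75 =-8718.51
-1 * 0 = 0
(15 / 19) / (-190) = -3 / 722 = -0.00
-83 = -83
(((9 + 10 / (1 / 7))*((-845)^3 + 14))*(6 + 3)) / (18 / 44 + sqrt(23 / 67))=-431140506121.41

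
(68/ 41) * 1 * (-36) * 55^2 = -7405200/ 41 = -180614.63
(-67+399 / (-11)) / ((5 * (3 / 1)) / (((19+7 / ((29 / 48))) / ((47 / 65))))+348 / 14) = -91694512 / 22385187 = -4.10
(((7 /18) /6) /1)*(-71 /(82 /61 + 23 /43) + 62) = 835555 /532332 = 1.57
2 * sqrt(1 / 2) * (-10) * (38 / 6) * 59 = -11210 * sqrt(2) / 3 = -5284.44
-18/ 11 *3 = -54/ 11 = -4.91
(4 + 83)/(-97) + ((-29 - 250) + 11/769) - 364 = -48029135/74593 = -643.88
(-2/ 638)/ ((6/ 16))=-0.01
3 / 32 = 0.09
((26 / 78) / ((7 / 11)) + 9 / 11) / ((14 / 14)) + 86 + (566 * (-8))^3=-21445255954736 / 231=-92836605864.66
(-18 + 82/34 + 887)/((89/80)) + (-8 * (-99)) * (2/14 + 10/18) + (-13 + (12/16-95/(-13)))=733295265/550732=1331.49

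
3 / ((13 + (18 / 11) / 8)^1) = 132 / 581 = 0.23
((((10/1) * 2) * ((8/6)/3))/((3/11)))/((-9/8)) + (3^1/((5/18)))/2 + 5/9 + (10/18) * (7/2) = -51203/2430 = -21.07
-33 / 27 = -11 / 9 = -1.22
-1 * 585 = -585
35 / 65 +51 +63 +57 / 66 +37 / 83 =2749997 / 23738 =115.85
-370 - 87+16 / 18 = -4105 / 9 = -456.11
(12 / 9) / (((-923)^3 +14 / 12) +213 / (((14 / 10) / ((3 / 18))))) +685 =5655681693111 / 8256469625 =685.00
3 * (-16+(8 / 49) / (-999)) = -783224 / 16317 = -48.00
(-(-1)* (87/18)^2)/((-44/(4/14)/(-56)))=841/99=8.49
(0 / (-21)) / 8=0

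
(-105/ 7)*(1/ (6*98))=-5/ 196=-0.03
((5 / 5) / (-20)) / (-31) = 1 / 620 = 0.00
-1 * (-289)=289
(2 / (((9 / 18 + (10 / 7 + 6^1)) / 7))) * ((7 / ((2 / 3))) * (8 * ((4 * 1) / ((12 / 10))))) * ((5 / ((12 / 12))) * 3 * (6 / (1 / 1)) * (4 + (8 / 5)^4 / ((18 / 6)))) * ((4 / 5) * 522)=531511658496 / 4625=114921439.67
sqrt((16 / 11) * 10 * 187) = 4 * sqrt(170) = 52.15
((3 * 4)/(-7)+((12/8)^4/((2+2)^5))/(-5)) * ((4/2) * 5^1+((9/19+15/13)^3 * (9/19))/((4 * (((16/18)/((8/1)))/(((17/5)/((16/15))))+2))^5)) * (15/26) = -768659784027586357366250263809351/77674799127253096439651900588032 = -9.90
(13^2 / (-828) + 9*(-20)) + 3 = -146725 / 828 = -177.20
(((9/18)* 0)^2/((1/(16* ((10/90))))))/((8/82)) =0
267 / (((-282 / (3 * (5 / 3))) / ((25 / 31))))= -11125 / 2914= -3.82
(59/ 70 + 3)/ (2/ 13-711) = -3497/ 646870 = -0.01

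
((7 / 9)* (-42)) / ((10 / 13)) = -637 / 15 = -42.47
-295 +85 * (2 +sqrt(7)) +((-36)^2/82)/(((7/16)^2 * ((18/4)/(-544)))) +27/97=-1969544434/194873 +85 * sqrt(7)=-9881.92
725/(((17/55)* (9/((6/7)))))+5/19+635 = 5824240/6783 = 858.65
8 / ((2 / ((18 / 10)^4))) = 26244 / 625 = 41.99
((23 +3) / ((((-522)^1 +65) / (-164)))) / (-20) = -1066 / 2285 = -0.47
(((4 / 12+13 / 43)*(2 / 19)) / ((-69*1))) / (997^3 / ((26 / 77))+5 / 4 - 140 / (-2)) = -0.00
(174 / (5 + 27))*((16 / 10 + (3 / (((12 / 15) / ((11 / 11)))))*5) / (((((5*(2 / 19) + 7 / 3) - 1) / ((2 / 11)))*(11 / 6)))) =550449 / 93280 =5.90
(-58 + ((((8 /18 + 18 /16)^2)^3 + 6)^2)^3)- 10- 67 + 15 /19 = 11725147953400328024096798802721024180152691851047763184452762645115369065811 /138906789094693574778466228336167917645156498690131321499302257229824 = 84410186.35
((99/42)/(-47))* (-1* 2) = 33/329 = 0.10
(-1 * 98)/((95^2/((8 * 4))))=-3136/9025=-0.35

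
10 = 10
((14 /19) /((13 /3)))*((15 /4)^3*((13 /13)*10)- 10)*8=703.76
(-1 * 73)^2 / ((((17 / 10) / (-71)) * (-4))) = 1891795 / 34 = 55641.03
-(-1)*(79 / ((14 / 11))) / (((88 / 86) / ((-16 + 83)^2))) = 15249133 / 56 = 272305.95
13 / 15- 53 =-782 / 15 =-52.13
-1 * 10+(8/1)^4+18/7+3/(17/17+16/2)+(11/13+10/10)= 1116775/273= 4090.75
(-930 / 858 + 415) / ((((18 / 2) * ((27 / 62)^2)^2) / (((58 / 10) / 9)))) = 824.08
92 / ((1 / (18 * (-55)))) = -91080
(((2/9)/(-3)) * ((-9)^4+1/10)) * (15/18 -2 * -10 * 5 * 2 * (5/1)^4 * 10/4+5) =-24604584277/162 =-151880149.86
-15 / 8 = -1.88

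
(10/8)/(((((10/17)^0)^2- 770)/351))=-1755/3076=-0.57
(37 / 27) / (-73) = -0.02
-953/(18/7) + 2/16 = -370.49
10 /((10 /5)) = 5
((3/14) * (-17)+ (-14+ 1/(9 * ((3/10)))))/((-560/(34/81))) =110993/8573040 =0.01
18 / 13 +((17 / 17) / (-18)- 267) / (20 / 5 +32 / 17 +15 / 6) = -53483 / 1755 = -30.47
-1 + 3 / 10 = -7 / 10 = -0.70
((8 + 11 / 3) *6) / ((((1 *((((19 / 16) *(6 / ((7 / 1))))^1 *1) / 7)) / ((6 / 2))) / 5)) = 137200 / 19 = 7221.05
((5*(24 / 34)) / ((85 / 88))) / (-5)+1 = 389 / 1445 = 0.27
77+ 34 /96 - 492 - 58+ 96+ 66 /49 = -882703 /2352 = -375.30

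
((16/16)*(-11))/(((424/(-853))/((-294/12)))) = -459767/848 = -542.18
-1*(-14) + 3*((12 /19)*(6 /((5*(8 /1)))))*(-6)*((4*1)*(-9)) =7162 /95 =75.39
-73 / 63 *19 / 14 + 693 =609839 / 882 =691.43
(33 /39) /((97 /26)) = 22 /97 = 0.23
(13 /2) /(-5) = -13 /10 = -1.30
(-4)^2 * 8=128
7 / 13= 0.54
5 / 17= 0.29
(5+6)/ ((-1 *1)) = -11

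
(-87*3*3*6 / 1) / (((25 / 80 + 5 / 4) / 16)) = -48107.52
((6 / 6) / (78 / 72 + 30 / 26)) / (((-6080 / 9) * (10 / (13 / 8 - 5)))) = 9477 / 42438400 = 0.00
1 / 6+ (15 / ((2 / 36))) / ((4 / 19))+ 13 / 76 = 292487 / 228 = 1282.84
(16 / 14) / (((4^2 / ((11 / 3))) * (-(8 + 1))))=-0.03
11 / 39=0.28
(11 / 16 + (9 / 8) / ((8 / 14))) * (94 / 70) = 3.57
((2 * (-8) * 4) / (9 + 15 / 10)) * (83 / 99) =-10624 / 2079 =-5.11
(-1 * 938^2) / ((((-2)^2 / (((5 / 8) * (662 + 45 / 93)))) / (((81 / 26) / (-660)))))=429901.29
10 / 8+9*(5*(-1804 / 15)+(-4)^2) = -21067 / 4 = -5266.75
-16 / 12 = -4 / 3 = -1.33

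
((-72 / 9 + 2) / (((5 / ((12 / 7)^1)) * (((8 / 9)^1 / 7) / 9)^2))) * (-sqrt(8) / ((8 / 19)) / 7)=1121931 * sqrt(2) / 160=9916.56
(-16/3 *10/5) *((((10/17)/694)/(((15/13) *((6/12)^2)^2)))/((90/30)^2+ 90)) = -6656/5256009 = -0.00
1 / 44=0.02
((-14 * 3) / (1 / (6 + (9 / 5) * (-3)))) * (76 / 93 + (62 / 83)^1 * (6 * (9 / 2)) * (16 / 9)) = -11889192 / 12865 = -924.15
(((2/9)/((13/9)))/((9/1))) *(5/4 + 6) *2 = 29/117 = 0.25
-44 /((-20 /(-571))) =-6281 /5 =-1256.20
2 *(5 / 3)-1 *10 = -20 / 3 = -6.67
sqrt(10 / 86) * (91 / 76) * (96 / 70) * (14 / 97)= 0.08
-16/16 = -1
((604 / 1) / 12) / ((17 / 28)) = 4228 / 51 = 82.90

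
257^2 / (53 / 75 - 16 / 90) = 14861025 / 119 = 124882.56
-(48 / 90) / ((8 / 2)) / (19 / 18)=-12 / 95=-0.13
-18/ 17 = -1.06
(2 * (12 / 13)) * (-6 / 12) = -12 / 13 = -0.92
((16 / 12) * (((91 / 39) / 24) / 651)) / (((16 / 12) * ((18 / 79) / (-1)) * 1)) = -79 / 120528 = -0.00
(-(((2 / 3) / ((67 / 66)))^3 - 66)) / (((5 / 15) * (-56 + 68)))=9882587 / 601526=16.43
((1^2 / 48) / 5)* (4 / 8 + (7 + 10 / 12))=5 / 144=0.03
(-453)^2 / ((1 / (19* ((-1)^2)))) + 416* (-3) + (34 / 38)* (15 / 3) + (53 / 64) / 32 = 151668372463 / 38912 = 3897727.50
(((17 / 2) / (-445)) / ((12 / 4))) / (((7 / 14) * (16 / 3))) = -17 / 7120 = -0.00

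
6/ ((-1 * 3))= -2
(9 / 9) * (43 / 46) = 43 / 46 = 0.93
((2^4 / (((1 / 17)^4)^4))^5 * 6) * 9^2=139043244356167732305040463798839198216103600795629338349801840023890476924336149094571281733509626866958336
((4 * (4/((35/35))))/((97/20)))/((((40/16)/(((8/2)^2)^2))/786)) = 25755648/97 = 265522.14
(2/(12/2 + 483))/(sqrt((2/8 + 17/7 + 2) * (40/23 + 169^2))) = 4 * sqrt(282767037)/6011873091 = 0.00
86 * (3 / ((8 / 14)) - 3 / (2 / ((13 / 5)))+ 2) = 2881 / 10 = 288.10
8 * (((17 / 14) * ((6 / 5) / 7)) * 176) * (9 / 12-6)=-53856 / 35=-1538.74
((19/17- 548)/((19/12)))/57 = -37188/6137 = -6.06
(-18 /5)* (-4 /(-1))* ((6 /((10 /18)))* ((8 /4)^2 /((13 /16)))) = -248832 /325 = -765.64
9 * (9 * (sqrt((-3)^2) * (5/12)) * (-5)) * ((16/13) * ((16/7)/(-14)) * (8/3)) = 172800/637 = 271.27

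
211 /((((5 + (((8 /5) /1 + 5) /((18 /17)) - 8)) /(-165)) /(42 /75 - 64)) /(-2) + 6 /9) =132519816 /418607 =316.57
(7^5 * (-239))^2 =16135268698129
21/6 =7/2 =3.50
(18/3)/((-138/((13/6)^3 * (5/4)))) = -10985/19872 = -0.55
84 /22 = 42 /11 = 3.82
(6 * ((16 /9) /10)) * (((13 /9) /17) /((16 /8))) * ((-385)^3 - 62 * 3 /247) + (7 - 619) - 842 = -112827054158 /43605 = -2587479.74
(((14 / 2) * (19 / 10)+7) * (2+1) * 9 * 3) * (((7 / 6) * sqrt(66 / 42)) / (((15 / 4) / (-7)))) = -4488.92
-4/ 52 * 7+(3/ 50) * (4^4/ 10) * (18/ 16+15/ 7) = 50971/ 11375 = 4.48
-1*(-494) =494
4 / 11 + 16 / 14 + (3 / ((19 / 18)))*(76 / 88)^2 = 6143 / 1694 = 3.63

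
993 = 993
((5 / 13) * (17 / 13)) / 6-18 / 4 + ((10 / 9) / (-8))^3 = -34842053 / 7884864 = -4.42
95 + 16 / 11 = 1061 / 11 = 96.45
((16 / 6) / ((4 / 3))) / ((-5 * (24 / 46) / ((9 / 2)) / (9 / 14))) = -621 / 280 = -2.22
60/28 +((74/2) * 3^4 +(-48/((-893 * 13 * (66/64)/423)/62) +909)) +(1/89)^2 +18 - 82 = 594959200644/150649499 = 3949.29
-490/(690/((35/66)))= -1715/4554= -0.38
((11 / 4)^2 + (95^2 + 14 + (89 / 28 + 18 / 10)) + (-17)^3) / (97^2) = 2317583 / 5269040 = 0.44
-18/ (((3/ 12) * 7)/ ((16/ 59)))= -1152/ 413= -2.79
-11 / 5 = -2.20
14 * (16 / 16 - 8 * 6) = -658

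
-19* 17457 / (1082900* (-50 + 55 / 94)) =15589101 / 2515035250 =0.01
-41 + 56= 15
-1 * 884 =-884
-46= -46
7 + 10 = 17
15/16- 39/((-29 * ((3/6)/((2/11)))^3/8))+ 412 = 255343081/617584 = 413.45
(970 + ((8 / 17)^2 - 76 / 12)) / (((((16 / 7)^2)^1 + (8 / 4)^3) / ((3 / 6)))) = 40948859 / 1123632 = 36.44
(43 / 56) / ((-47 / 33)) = -0.54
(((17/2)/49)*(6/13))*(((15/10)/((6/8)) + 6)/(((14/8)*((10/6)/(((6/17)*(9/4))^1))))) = 3888/22295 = 0.17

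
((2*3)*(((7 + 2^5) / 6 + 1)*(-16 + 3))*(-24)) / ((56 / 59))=103545 / 7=14792.14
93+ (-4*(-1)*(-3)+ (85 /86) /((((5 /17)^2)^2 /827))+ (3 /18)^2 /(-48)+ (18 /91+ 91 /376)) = 4342369626091517 /39724776000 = 109311.37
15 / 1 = 15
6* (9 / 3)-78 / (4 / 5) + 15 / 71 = -11259 / 142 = -79.29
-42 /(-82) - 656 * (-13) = 8528.51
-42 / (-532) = 3 / 38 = 0.08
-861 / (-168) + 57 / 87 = 1341 / 232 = 5.78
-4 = -4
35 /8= 4.38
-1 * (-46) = 46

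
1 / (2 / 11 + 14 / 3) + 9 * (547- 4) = 781953 / 160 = 4887.21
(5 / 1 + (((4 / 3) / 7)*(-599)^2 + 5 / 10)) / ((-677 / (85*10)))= -1220021575 / 14217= -85814.28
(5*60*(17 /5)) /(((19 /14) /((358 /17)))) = 300720 /19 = 15827.37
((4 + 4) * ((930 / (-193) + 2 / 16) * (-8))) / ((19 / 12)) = 695712 / 3667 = 189.72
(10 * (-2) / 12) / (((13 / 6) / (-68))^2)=-277440 / 169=-1641.66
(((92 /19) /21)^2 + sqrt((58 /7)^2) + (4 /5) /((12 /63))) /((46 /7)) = 433957 /227430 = 1.91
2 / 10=1 / 5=0.20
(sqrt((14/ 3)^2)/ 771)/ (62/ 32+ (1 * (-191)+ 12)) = -224/ 6552729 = -0.00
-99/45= -11/5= -2.20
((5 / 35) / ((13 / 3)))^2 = 0.00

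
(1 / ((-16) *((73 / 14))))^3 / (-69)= 343 / 13743192576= 0.00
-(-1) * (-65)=-65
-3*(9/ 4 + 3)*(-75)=4725/ 4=1181.25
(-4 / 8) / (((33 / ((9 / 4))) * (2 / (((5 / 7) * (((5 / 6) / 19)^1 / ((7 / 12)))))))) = -75 / 81928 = -0.00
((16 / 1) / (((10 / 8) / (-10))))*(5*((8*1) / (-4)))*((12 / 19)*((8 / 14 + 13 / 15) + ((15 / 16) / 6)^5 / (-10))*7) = 10133372839 / 1245184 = 8138.05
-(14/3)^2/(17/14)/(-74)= 1372/5661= 0.24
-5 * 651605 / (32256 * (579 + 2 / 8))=-3258025 / 18684288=-0.17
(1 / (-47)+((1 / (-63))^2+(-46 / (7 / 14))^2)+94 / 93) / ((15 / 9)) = 48951621944 / 9638055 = 5078.99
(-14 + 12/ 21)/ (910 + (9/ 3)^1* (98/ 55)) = -2585/ 176204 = -0.01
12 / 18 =2 / 3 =0.67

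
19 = 19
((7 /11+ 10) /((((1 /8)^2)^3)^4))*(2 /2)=552516878495748490002432 /11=50228807135977135454766.55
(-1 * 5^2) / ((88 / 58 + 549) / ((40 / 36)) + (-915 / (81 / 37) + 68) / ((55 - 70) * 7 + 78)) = -0.05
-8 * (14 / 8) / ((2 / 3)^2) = -63 / 2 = -31.50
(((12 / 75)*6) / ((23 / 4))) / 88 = 12 / 6325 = 0.00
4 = 4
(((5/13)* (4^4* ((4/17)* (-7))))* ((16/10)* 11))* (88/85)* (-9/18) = 27754496/18785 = 1477.48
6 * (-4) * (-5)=120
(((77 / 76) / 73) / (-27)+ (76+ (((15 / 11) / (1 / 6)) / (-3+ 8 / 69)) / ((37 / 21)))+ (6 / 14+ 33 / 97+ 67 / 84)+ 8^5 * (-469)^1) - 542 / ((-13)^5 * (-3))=-23503085126707669217633345 / 1529340685499785158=-15368116.04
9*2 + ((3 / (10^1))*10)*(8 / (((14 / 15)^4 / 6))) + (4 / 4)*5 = 510848 / 2401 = 212.76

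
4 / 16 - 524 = -2095 / 4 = -523.75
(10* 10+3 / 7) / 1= 703 / 7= 100.43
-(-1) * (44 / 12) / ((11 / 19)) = 19 / 3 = 6.33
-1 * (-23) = 23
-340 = -340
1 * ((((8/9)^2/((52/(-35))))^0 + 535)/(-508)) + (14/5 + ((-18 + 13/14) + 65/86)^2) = 267.94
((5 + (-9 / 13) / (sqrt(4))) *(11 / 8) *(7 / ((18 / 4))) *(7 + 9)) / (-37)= -18634 / 4329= -4.30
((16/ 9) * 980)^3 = 3855122432000/ 729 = 5288233788.75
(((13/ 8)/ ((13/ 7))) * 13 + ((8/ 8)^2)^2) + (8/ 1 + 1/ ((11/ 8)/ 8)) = 2305/ 88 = 26.19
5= 5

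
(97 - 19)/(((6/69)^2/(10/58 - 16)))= -9469629/58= -163269.47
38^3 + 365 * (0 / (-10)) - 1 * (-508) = 55380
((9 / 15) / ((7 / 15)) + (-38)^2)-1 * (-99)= 10810 / 7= 1544.29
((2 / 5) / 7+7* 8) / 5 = 11.21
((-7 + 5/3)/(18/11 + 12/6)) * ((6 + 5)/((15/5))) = -242/45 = -5.38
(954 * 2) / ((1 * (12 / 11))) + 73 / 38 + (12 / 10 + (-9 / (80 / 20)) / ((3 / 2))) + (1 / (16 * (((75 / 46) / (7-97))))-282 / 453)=20043391 / 11476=1746.55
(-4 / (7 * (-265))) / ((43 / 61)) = 244 / 79765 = 0.00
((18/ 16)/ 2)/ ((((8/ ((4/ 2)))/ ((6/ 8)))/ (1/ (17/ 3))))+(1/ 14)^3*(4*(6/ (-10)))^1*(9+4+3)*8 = -696669/ 7463680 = -0.09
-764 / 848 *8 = -382 / 53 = -7.21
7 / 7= 1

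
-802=-802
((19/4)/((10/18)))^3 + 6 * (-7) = 4664211/8000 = 583.03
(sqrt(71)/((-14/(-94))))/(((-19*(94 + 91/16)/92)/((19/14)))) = -3.73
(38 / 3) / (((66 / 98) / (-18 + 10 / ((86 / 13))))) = -310.11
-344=-344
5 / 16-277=-4427 / 16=-276.69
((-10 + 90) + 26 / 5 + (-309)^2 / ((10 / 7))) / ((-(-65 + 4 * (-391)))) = 223073 / 5430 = 41.08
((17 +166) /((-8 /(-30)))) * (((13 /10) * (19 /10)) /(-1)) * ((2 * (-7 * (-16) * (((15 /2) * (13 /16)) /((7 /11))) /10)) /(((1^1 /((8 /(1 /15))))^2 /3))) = -15706895490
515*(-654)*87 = -29302470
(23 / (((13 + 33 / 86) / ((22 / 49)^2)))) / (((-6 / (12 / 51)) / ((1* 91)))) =-24891152 / 20134443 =-1.24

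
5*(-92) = -460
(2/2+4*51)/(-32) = -6.41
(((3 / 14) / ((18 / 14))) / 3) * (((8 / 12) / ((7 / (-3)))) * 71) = -71 / 63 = -1.13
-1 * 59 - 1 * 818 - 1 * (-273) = -604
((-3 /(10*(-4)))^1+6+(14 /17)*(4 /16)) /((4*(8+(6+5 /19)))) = 81149 /737120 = 0.11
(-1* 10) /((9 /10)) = -100 /9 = -11.11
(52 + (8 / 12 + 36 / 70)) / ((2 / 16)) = 44672 / 105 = 425.45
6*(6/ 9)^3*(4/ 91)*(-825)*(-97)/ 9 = 1707200/ 2457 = 694.83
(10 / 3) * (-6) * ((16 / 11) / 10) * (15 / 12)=-40 / 11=-3.64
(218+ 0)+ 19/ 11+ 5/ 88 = 19341/ 88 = 219.78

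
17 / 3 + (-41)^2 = 5060 / 3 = 1686.67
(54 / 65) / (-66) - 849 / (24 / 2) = -202381 / 2860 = -70.76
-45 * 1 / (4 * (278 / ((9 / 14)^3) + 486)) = -32805 / 4468504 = -0.01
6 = 6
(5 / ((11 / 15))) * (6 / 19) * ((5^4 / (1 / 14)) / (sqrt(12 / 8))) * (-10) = -13125000 * sqrt(6) / 209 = -153825.61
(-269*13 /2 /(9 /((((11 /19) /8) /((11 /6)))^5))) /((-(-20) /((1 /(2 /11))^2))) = -11424699 /405684060160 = -0.00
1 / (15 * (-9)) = -1 / 135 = -0.01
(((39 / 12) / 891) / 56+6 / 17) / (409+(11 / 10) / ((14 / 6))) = 5988625 / 6946535376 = 0.00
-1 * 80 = -80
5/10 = 1/2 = 0.50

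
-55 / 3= -18.33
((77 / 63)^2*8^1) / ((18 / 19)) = 9196 / 729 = 12.61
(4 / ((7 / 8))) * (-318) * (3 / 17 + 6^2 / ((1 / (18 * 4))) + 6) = -449463744 / 119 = -3777006.25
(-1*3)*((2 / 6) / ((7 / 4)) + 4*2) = -172 / 7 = -24.57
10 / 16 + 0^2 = 0.62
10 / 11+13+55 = 758 / 11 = 68.91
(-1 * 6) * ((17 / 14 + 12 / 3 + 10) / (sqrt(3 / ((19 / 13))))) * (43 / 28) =-9159 * sqrt(741) / 2548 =-97.85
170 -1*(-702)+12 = 884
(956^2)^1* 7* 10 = 63975520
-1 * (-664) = 664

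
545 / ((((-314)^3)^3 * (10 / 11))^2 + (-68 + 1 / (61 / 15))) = 0.00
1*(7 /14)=1 /2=0.50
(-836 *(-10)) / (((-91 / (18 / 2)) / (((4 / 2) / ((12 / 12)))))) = -150480 / 91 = -1653.63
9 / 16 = 0.56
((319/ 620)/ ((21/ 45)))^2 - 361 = -271070215/ 753424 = -359.78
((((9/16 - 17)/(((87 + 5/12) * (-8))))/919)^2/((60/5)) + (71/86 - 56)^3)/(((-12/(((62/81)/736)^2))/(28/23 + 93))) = 105862686118414224014846420177137/74220191580627214253086356799488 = 1.43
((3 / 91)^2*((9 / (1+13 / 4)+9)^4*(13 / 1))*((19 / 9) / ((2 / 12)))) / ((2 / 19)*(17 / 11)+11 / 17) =29544930954 / 8750053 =3376.54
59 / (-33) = -59 / 33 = -1.79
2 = 2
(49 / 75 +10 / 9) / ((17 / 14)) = 5558 / 3825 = 1.45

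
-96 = -96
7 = 7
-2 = -2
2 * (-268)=-536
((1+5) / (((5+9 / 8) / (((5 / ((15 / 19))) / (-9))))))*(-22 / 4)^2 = -9196 / 441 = -20.85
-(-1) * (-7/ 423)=-7/ 423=-0.02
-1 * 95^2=-9025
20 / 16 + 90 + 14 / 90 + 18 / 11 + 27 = 237683 / 1980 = 120.04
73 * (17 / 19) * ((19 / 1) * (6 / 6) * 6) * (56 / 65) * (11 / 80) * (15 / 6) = 286671 / 130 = 2205.16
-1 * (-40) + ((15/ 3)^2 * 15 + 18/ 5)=418.60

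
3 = 3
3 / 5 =0.60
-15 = -15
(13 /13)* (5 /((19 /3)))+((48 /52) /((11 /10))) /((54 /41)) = 34885 /24453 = 1.43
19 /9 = 2.11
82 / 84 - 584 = -24487 / 42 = -583.02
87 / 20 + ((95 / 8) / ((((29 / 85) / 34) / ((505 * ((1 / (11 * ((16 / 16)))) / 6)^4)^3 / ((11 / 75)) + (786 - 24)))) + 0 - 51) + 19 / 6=13100689166236993569161229011111 / 14528696463906193477877760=901711.26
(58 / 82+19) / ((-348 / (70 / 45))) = -2828 / 32103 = -0.09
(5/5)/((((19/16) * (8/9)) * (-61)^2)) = 18/70699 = 0.00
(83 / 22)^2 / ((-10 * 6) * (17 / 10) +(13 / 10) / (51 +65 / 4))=-9265705 / 66387376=-0.14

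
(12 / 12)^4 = 1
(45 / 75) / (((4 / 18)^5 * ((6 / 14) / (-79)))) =-32654097 / 160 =-204088.11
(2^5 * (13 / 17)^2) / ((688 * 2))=0.01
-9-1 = -10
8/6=4/3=1.33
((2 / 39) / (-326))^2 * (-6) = -2 / 13470483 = -0.00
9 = 9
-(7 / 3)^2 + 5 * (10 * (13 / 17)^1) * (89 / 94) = 30.76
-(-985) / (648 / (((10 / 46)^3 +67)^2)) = 163691466204265 / 23981814018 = 6825.65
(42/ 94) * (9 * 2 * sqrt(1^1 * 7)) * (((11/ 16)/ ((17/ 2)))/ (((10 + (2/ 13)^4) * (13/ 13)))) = 5398029 * sqrt(7)/ 82987336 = 0.17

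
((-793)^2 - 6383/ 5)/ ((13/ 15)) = 724122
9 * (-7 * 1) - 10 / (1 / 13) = -193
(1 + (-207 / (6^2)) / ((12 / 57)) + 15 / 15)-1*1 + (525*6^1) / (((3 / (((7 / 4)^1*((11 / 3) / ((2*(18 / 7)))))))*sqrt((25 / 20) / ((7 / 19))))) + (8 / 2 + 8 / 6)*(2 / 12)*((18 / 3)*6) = 91 / 16 + 18865*sqrt(665) / 684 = 716.92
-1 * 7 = -7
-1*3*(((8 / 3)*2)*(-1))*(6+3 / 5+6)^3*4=16003008 / 125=128024.06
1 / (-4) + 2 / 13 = -5 / 52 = -0.10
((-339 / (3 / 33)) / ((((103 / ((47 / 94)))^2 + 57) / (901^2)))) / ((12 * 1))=-91733513 / 15452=-5936.68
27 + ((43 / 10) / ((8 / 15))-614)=-9263 / 16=-578.94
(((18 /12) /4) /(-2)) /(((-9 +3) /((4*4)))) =1 /2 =0.50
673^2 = 452929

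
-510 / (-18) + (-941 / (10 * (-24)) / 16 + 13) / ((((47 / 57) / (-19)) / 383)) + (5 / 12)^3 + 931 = -115932.12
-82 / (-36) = 41 / 18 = 2.28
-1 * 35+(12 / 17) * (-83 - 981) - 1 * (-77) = -12054 / 17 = -709.06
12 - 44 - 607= -639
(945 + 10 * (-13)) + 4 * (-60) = 575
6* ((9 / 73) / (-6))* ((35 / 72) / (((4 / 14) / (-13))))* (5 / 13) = 1225 / 1168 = 1.05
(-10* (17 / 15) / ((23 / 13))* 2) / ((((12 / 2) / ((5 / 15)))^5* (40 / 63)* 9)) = -1547 / 1303801920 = -0.00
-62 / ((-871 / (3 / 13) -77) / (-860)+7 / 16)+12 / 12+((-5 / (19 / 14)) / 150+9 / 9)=-153792847 / 14458335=-10.64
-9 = -9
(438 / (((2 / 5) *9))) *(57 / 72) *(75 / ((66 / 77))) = 1213625 / 144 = 8427.95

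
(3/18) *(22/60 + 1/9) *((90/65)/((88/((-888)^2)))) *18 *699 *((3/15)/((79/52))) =35551900512/21725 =1636451.12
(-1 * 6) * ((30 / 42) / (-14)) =15 / 49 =0.31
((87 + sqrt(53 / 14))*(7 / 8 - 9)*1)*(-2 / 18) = 65*sqrt(742) / 1008 + 1885 / 24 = 80.30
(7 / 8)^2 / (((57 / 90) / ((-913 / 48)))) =-223685 / 9728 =-22.99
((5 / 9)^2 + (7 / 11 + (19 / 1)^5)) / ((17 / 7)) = 15443435357 / 15147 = 1019570.57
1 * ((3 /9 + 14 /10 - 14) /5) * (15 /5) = -184 /25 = -7.36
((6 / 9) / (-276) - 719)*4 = -2876.01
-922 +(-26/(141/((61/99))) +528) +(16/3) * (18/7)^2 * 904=21535951240/683991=31485.72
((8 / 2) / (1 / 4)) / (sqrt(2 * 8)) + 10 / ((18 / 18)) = 14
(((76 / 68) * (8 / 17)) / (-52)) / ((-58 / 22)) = 418 / 108953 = 0.00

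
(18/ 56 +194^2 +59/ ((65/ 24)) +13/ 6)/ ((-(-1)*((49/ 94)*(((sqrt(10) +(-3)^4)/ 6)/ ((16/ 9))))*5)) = 1391670602352/ 730272725 - 154630066928*sqrt(10)/ 6572454525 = 1831.29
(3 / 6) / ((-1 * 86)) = -1 / 172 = -0.01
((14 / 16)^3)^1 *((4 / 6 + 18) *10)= 12005 / 96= 125.05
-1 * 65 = -65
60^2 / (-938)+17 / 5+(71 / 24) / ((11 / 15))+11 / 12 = 2793787 / 619080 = 4.51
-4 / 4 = -1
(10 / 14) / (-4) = -5 / 28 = -0.18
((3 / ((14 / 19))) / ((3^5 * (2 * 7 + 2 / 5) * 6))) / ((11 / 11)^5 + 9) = 0.00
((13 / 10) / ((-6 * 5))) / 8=-13 / 2400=-0.01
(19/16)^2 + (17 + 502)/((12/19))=210729/256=823.16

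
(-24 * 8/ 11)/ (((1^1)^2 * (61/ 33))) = -576/ 61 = -9.44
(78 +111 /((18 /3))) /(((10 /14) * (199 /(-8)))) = -5404 /995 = -5.43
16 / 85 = 0.19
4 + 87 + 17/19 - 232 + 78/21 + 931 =794.61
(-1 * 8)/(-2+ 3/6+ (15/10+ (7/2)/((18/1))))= -288/7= -41.14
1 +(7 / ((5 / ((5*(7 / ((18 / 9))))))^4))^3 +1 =4747561518135 / 4096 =1159072636.26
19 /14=1.36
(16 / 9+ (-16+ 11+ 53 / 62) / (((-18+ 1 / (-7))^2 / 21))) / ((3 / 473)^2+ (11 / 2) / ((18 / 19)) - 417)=-6094329187078 / 1655926719639937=-0.00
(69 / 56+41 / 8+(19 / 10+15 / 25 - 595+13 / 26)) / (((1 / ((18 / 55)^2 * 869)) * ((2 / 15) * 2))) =-204410.65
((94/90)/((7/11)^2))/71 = 5687/156555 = 0.04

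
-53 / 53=-1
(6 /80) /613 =3 /24520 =0.00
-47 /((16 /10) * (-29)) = 235 /232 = 1.01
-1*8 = -8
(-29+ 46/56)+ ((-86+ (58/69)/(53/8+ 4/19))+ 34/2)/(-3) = -31432433/6022044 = -5.22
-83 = -83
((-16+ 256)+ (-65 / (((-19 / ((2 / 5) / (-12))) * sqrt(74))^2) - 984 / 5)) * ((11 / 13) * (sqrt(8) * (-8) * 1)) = -4570017122 * sqrt(2) / 7813845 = -827.12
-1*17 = -17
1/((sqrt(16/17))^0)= 1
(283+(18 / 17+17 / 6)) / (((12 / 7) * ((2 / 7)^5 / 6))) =3442762687 / 6528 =527383.99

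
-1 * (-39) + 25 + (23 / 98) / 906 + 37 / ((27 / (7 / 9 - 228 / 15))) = 1590705527 / 35959140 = 44.24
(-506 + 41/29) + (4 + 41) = -459.59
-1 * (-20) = 20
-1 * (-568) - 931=-363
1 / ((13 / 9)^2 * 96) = 27 / 5408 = 0.00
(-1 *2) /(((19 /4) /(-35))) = 280 /19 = 14.74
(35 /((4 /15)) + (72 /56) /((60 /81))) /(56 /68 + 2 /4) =52751 /525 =100.48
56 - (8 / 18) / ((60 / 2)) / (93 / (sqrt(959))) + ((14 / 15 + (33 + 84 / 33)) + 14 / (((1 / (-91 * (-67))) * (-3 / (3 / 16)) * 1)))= -6919963 / 1320 - 2 * sqrt(959) / 12555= -5242.40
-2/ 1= -2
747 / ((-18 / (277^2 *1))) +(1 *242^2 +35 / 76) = -237552367 / 76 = -3125689.04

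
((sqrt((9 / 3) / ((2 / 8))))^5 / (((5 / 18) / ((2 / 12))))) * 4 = 3456 * sqrt(3) / 5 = 1197.19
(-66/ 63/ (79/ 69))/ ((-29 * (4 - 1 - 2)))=506/ 16037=0.03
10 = 10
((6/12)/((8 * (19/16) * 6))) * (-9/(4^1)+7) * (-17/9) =-17/216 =-0.08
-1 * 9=-9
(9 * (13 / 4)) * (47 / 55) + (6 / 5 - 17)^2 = 302099 / 1100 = 274.64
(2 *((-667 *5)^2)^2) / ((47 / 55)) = 13607427784568750 / 47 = 289519740097207.45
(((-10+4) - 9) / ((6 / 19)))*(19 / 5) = -361 / 2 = -180.50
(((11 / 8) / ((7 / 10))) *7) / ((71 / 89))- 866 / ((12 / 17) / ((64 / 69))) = -65883503 / 58788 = -1120.70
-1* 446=-446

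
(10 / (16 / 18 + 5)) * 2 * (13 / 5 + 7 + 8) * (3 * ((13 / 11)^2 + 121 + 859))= 102599136 / 583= 175984.80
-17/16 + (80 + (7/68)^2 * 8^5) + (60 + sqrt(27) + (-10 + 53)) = 3 * sqrt(3) + 2446911/4624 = 534.37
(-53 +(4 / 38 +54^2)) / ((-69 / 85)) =-1541305 / 437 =-3527.01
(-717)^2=514089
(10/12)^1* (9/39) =5/26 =0.19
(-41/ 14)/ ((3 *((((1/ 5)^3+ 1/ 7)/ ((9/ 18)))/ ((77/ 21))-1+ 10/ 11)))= 56375/ 498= 113.20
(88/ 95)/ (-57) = -88/ 5415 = -0.02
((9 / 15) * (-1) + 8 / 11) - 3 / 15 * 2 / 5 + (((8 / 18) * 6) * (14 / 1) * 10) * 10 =3080039 / 825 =3733.38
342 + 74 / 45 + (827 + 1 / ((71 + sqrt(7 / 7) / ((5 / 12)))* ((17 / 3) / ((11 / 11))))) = 328664956 / 280755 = 1170.65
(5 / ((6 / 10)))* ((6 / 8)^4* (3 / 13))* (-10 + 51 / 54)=-36675 / 6656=-5.51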